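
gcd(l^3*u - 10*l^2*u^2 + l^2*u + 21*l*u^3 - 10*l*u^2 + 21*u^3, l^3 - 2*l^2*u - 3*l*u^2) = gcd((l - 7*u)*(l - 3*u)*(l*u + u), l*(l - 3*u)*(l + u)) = -l + 3*u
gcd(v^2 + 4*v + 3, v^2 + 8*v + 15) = v + 3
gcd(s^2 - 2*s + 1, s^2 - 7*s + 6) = s - 1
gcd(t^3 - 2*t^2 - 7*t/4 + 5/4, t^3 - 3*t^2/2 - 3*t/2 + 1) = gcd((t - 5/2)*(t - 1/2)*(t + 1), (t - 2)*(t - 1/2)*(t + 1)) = t^2 + t/2 - 1/2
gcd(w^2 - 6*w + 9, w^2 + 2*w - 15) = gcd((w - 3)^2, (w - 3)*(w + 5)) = w - 3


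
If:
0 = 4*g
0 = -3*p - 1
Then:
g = 0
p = -1/3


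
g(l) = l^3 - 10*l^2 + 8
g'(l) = 3*l^2 - 20*l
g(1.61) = -13.75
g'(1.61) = -24.42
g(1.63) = -14.24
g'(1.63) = -24.63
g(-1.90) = -34.96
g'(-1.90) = 48.83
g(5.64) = -130.69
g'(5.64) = -17.37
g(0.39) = 6.54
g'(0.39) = -7.34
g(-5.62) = -485.35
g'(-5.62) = 207.15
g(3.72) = -78.91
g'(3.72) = -32.88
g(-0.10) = 7.90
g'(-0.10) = 2.03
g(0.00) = 8.00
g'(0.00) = 0.00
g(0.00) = 8.00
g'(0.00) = 0.00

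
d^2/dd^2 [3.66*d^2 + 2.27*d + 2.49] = 7.32000000000000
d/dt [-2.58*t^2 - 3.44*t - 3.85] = -5.16*t - 3.44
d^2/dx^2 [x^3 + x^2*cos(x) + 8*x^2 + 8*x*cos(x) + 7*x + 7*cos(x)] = -x^2*cos(x) - 4*x*sin(x) - 8*x*cos(x) + 6*x - 16*sin(x) - 5*cos(x) + 16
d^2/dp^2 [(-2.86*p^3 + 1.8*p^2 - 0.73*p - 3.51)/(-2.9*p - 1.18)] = (48.1052*p^3 + 58.72152*p^2 + 23.893584*p + 49.02944)/(24.389*p^3 + 29.7714*p^2 + 12.11388*p + 1.643032)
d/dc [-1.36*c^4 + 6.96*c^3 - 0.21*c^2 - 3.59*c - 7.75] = -5.44*c^3 + 20.88*c^2 - 0.42*c - 3.59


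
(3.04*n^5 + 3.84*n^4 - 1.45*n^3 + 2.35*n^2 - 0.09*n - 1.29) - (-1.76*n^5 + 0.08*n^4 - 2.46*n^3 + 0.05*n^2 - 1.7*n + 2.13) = 4.8*n^5 + 3.76*n^4 + 1.01*n^3 + 2.3*n^2 + 1.61*n - 3.42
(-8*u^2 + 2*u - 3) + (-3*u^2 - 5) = -11*u^2 + 2*u - 8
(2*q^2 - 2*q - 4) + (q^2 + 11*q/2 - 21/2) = 3*q^2 + 7*q/2 - 29/2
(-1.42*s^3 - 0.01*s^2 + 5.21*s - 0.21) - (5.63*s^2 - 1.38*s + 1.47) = -1.42*s^3 - 5.64*s^2 + 6.59*s - 1.68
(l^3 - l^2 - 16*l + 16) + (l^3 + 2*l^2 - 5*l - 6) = 2*l^3 + l^2 - 21*l + 10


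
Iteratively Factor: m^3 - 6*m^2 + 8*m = (m - 2)*(m^2 - 4*m) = (m - 4)*(m - 2)*(m)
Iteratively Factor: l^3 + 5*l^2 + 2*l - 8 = (l + 2)*(l^2 + 3*l - 4) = (l + 2)*(l + 4)*(l - 1)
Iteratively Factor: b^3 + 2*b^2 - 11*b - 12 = (b - 3)*(b^2 + 5*b + 4) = (b - 3)*(b + 1)*(b + 4)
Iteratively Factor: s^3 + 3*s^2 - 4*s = (s + 4)*(s^2 - s) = s*(s + 4)*(s - 1)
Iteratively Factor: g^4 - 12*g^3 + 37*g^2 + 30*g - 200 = (g + 2)*(g^3 - 14*g^2 + 65*g - 100) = (g - 5)*(g + 2)*(g^2 - 9*g + 20) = (g - 5)*(g - 4)*(g + 2)*(g - 5)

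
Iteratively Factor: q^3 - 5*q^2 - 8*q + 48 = (q - 4)*(q^2 - q - 12) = (q - 4)^2*(q + 3)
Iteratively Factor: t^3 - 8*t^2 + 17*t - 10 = (t - 1)*(t^2 - 7*t + 10) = (t - 5)*(t - 1)*(t - 2)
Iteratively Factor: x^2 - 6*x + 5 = (x - 5)*(x - 1)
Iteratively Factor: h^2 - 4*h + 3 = (h - 3)*(h - 1)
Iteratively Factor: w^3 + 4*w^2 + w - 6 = (w + 2)*(w^2 + 2*w - 3) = (w + 2)*(w + 3)*(w - 1)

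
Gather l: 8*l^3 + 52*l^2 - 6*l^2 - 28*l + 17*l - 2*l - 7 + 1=8*l^3 + 46*l^2 - 13*l - 6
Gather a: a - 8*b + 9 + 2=a - 8*b + 11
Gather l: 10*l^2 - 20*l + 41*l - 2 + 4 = 10*l^2 + 21*l + 2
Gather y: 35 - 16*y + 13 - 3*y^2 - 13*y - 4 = -3*y^2 - 29*y + 44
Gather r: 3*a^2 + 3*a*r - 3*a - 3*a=3*a^2 + 3*a*r - 6*a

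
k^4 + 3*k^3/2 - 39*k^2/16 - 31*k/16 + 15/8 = (k - 1)*(k - 3/4)*(k + 5/4)*(k + 2)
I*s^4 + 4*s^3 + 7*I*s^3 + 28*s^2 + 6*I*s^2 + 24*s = s*(s + 6)*(s - 4*I)*(I*s + I)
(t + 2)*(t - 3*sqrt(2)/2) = t^2 - 3*sqrt(2)*t/2 + 2*t - 3*sqrt(2)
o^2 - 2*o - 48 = (o - 8)*(o + 6)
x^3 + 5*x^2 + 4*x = x*(x + 1)*(x + 4)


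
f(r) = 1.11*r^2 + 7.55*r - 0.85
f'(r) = 2.22*r + 7.55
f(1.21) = 9.91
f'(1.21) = 10.24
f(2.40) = 23.66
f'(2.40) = 12.88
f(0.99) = 7.71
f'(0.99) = 9.75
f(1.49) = 12.86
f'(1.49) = 10.86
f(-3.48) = -13.68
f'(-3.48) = -0.18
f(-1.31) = -8.84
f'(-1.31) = 4.64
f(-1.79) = -10.81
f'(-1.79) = 3.58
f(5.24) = 69.19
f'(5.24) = 19.18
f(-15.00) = 135.65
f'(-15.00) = -25.75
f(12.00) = 249.59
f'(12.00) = 34.19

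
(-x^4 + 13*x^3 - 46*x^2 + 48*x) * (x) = -x^5 + 13*x^4 - 46*x^3 + 48*x^2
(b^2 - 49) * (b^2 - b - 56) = b^4 - b^3 - 105*b^2 + 49*b + 2744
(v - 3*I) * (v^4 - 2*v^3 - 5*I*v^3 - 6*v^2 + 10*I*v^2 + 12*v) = v^5 - 2*v^4 - 8*I*v^4 - 21*v^3 + 16*I*v^3 + 42*v^2 + 18*I*v^2 - 36*I*v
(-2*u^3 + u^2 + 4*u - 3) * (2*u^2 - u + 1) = -4*u^5 + 4*u^4 + 5*u^3 - 9*u^2 + 7*u - 3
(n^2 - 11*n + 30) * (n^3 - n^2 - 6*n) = n^5 - 12*n^4 + 35*n^3 + 36*n^2 - 180*n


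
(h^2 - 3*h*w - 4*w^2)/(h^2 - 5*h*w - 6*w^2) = (-h + 4*w)/(-h + 6*w)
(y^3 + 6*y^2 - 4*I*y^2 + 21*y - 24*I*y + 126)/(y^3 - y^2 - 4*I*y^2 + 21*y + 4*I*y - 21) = (y + 6)/(y - 1)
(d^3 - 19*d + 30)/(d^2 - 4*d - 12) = (-d^3 + 19*d - 30)/(-d^2 + 4*d + 12)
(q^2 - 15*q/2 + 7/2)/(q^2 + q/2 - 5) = (2*q^2 - 15*q + 7)/(2*q^2 + q - 10)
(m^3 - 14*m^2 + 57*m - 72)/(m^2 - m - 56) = (m^2 - 6*m + 9)/(m + 7)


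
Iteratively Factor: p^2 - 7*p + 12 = (p - 3)*(p - 4)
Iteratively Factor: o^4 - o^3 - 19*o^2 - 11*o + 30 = (o - 5)*(o^3 + 4*o^2 + o - 6) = (o - 5)*(o - 1)*(o^2 + 5*o + 6) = (o - 5)*(o - 1)*(o + 2)*(o + 3)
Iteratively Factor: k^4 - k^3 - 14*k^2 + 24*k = (k + 4)*(k^3 - 5*k^2 + 6*k) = k*(k + 4)*(k^2 - 5*k + 6) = k*(k - 2)*(k + 4)*(k - 3)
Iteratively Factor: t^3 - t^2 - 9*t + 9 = (t + 3)*(t^2 - 4*t + 3) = (t - 3)*(t + 3)*(t - 1)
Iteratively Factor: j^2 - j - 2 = (j - 2)*(j + 1)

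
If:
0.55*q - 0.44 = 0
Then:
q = 0.80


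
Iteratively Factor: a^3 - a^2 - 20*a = (a - 5)*(a^2 + 4*a) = (a - 5)*(a + 4)*(a)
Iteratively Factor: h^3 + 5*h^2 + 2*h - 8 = (h + 2)*(h^2 + 3*h - 4) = (h + 2)*(h + 4)*(h - 1)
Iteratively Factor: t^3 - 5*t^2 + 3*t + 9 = (t - 3)*(t^2 - 2*t - 3) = (t - 3)*(t + 1)*(t - 3)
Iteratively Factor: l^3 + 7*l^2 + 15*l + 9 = (l + 3)*(l^2 + 4*l + 3) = (l + 1)*(l + 3)*(l + 3)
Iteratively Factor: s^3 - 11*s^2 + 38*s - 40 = (s - 5)*(s^2 - 6*s + 8) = (s - 5)*(s - 4)*(s - 2)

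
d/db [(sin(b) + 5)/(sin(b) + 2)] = -3*cos(b)/(sin(b) + 2)^2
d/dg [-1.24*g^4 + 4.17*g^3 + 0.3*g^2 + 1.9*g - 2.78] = -4.96*g^3 + 12.51*g^2 + 0.6*g + 1.9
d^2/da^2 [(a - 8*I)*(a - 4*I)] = 2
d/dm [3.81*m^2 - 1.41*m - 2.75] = 7.62*m - 1.41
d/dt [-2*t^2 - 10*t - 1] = -4*t - 10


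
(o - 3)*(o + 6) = o^2 + 3*o - 18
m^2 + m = m*(m + 1)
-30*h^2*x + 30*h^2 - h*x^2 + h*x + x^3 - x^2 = (-6*h + x)*(5*h + x)*(x - 1)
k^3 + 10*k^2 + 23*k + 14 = (k + 1)*(k + 2)*(k + 7)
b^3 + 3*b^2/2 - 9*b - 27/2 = (b - 3)*(b + 3/2)*(b + 3)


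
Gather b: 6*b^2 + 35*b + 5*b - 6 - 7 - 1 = 6*b^2 + 40*b - 14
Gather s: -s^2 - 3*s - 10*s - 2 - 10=-s^2 - 13*s - 12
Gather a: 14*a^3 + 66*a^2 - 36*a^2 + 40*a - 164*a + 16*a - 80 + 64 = 14*a^3 + 30*a^2 - 108*a - 16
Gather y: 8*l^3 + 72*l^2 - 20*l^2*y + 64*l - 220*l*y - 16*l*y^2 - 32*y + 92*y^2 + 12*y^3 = 8*l^3 + 72*l^2 + 64*l + 12*y^3 + y^2*(92 - 16*l) + y*(-20*l^2 - 220*l - 32)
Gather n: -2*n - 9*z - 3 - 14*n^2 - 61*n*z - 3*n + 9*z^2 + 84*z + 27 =-14*n^2 + n*(-61*z - 5) + 9*z^2 + 75*z + 24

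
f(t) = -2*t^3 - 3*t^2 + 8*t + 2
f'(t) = -6*t^2 - 6*t + 8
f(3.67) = -107.91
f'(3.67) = -94.83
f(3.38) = -82.46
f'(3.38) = -80.83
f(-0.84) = -5.65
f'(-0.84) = 8.81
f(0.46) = 4.85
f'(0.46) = 3.97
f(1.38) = 2.07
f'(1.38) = -11.71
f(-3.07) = 7.03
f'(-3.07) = -30.13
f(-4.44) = 82.40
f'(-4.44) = -83.64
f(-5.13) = 152.02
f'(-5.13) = -119.12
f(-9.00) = 1145.00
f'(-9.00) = -424.00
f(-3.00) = 5.00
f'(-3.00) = -28.00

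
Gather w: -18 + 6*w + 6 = 6*w - 12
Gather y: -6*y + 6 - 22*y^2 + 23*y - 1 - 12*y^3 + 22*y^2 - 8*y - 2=-12*y^3 + 9*y + 3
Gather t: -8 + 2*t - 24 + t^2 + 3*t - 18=t^2 + 5*t - 50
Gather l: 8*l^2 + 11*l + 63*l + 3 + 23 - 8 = 8*l^2 + 74*l + 18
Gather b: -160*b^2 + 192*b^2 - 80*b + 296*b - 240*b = 32*b^2 - 24*b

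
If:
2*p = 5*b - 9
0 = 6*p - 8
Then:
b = 7/3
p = 4/3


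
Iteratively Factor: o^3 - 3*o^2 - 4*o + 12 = (o - 2)*(o^2 - o - 6) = (o - 2)*(o + 2)*(o - 3)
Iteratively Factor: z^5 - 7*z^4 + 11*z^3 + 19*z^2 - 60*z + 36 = (z - 2)*(z^4 - 5*z^3 + z^2 + 21*z - 18) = (z - 3)*(z - 2)*(z^3 - 2*z^2 - 5*z + 6) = (z - 3)^2*(z - 2)*(z^2 + z - 2) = (z - 3)^2*(z - 2)*(z - 1)*(z + 2)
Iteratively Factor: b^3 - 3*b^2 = (b - 3)*(b^2) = b*(b - 3)*(b)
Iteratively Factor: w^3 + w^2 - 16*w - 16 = (w + 1)*(w^2 - 16) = (w + 1)*(w + 4)*(w - 4)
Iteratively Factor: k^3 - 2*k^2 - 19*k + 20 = (k - 1)*(k^2 - k - 20) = (k - 5)*(k - 1)*(k + 4)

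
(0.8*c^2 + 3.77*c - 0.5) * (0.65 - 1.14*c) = -0.912*c^3 - 3.7778*c^2 + 3.0205*c - 0.325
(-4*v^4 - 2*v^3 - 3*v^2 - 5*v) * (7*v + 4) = -28*v^5 - 30*v^4 - 29*v^3 - 47*v^2 - 20*v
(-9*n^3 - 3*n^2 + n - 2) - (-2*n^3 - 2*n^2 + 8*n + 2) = -7*n^3 - n^2 - 7*n - 4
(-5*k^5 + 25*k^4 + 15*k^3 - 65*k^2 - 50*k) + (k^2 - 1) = -5*k^5 + 25*k^4 + 15*k^3 - 64*k^2 - 50*k - 1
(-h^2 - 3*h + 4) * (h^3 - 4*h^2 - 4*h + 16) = -h^5 + h^4 + 20*h^3 - 20*h^2 - 64*h + 64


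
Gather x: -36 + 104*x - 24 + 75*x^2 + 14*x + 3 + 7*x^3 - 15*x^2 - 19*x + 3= 7*x^3 + 60*x^2 + 99*x - 54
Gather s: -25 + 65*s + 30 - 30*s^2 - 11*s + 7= -30*s^2 + 54*s + 12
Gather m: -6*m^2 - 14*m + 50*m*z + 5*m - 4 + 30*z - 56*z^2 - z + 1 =-6*m^2 + m*(50*z - 9) - 56*z^2 + 29*z - 3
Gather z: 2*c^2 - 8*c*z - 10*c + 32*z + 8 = 2*c^2 - 10*c + z*(32 - 8*c) + 8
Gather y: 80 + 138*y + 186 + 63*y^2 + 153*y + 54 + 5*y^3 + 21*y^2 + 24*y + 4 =5*y^3 + 84*y^2 + 315*y + 324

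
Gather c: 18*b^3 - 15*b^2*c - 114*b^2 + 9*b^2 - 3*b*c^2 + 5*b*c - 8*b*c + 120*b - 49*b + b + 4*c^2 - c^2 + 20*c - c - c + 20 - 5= 18*b^3 - 105*b^2 + 72*b + c^2*(3 - 3*b) + c*(-15*b^2 - 3*b + 18) + 15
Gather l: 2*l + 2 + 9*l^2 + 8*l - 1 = 9*l^2 + 10*l + 1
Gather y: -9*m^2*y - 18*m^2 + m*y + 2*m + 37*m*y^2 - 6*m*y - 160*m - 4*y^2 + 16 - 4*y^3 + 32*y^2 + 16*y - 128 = -18*m^2 - 158*m - 4*y^3 + y^2*(37*m + 28) + y*(-9*m^2 - 5*m + 16) - 112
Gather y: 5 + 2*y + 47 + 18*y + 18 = 20*y + 70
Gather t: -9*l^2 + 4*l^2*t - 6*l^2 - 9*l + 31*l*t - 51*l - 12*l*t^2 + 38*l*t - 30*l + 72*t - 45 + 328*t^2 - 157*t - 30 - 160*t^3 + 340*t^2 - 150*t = -15*l^2 - 90*l - 160*t^3 + t^2*(668 - 12*l) + t*(4*l^2 + 69*l - 235) - 75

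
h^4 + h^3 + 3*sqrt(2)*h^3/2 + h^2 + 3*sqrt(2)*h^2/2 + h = h*(h + 1)*(h + sqrt(2)/2)*(h + sqrt(2))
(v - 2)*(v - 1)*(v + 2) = v^3 - v^2 - 4*v + 4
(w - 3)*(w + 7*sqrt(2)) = w^2 - 3*w + 7*sqrt(2)*w - 21*sqrt(2)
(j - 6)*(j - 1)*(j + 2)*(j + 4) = j^4 - j^3 - 28*j^2 - 20*j + 48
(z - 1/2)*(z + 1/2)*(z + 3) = z^3 + 3*z^2 - z/4 - 3/4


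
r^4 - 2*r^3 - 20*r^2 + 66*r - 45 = (r - 3)^2*(r - 1)*(r + 5)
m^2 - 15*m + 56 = (m - 8)*(m - 7)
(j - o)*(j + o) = j^2 - o^2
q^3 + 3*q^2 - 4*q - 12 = (q - 2)*(q + 2)*(q + 3)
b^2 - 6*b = b*(b - 6)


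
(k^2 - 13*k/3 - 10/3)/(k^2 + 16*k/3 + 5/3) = (3*k^2 - 13*k - 10)/(3*k^2 + 16*k + 5)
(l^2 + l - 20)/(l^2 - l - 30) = (l - 4)/(l - 6)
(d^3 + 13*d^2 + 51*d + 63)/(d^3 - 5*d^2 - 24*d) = (d^2 + 10*d + 21)/(d*(d - 8))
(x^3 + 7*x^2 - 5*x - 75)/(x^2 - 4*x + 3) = (x^2 + 10*x + 25)/(x - 1)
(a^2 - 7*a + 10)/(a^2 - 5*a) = (a - 2)/a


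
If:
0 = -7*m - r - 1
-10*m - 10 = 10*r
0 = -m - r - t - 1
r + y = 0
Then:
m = 0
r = -1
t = 0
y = 1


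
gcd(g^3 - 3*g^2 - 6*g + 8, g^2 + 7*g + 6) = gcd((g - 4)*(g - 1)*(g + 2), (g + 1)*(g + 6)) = 1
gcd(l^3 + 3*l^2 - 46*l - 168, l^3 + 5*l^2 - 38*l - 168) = l + 4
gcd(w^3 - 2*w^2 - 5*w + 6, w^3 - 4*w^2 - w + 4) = w - 1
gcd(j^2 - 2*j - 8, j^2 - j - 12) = j - 4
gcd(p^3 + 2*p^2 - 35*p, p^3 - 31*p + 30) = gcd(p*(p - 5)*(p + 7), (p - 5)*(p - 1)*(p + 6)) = p - 5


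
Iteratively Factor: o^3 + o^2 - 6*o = (o)*(o^2 + o - 6) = o*(o - 2)*(o + 3)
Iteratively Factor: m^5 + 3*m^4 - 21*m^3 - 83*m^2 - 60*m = (m)*(m^4 + 3*m^3 - 21*m^2 - 83*m - 60) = m*(m + 3)*(m^3 - 21*m - 20) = m*(m + 1)*(m + 3)*(m^2 - m - 20) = m*(m - 5)*(m + 1)*(m + 3)*(m + 4)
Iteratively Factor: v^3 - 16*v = (v)*(v^2 - 16) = v*(v + 4)*(v - 4)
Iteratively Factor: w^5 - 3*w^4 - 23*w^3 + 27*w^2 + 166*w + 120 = (w + 1)*(w^4 - 4*w^3 - 19*w^2 + 46*w + 120) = (w - 5)*(w + 1)*(w^3 + w^2 - 14*w - 24) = (w - 5)*(w - 4)*(w + 1)*(w^2 + 5*w + 6) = (w - 5)*(w - 4)*(w + 1)*(w + 2)*(w + 3)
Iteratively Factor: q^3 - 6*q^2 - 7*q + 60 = (q - 4)*(q^2 - 2*q - 15) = (q - 5)*(q - 4)*(q + 3)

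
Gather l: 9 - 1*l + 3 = 12 - l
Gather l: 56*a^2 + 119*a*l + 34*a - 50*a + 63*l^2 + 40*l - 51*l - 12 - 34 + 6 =56*a^2 - 16*a + 63*l^2 + l*(119*a - 11) - 40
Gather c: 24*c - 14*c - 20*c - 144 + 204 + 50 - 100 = 10 - 10*c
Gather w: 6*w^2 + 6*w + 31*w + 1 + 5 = 6*w^2 + 37*w + 6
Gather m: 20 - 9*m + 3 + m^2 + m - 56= m^2 - 8*m - 33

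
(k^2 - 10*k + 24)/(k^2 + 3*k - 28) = (k - 6)/(k + 7)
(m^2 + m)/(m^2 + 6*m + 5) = m/(m + 5)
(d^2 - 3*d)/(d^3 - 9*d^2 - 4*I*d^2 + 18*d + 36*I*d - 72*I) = d/(d^2 + d*(-6 - 4*I) + 24*I)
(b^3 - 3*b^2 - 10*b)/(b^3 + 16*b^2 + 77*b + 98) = b*(b - 5)/(b^2 + 14*b + 49)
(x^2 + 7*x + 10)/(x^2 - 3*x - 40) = (x + 2)/(x - 8)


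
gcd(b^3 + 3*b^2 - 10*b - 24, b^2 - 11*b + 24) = b - 3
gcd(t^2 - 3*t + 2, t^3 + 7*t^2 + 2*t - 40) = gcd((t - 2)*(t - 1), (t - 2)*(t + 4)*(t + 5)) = t - 2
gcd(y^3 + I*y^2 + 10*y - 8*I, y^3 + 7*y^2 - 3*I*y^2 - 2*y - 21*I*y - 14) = y^2 - 3*I*y - 2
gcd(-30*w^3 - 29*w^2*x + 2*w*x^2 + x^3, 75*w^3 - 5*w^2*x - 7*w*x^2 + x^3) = -5*w + x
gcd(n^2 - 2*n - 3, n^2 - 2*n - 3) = n^2 - 2*n - 3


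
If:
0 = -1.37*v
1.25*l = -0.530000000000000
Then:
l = -0.42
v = 0.00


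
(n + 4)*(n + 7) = n^2 + 11*n + 28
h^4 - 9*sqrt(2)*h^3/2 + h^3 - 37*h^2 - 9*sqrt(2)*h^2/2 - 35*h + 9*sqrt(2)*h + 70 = (h - 1)*(h + 2)*(h - 7*sqrt(2))*(h + 5*sqrt(2)/2)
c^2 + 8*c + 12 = (c + 2)*(c + 6)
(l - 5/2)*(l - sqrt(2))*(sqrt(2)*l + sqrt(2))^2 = 2*l^4 - 2*sqrt(2)*l^3 - l^3 - 8*l^2 + sqrt(2)*l^2 - 5*l + 8*sqrt(2)*l + 5*sqrt(2)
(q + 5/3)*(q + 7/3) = q^2 + 4*q + 35/9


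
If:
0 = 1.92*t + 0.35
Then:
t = -0.18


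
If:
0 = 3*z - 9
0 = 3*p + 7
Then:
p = -7/3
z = 3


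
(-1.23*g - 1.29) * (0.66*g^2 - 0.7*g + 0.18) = -0.8118*g^3 + 0.00959999999999994*g^2 + 0.6816*g - 0.2322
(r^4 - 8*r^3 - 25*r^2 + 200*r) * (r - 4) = r^5 - 12*r^4 + 7*r^3 + 300*r^2 - 800*r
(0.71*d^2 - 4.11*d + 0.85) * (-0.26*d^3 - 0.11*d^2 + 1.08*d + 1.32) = -0.1846*d^5 + 0.9905*d^4 + 0.9979*d^3 - 3.5951*d^2 - 4.5072*d + 1.122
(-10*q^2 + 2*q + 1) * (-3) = 30*q^2 - 6*q - 3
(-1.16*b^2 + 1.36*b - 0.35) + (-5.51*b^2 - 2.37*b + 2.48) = -6.67*b^2 - 1.01*b + 2.13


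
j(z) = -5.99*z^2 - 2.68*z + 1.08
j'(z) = -11.98*z - 2.68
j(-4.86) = -127.38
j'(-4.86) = 55.54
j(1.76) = -22.19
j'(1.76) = -23.76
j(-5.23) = -148.75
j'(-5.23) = 59.98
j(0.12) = 0.67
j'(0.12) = -4.12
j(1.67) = -20.10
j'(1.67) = -22.69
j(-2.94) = -42.82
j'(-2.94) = 32.54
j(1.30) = -12.53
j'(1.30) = -18.25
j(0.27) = -0.08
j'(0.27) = -5.91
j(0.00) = 1.08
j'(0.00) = -2.68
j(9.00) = -508.23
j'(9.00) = -110.50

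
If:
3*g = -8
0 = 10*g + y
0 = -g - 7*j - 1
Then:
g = -8/3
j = 5/21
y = 80/3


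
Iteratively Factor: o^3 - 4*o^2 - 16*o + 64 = (o - 4)*(o^2 - 16) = (o - 4)^2*(o + 4)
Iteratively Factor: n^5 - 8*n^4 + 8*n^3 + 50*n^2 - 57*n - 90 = (n + 2)*(n^4 - 10*n^3 + 28*n^2 - 6*n - 45) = (n - 3)*(n + 2)*(n^3 - 7*n^2 + 7*n + 15) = (n - 3)*(n + 1)*(n + 2)*(n^2 - 8*n + 15) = (n - 3)^2*(n + 1)*(n + 2)*(n - 5)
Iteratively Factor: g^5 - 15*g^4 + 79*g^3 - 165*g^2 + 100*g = (g - 1)*(g^4 - 14*g^3 + 65*g^2 - 100*g) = (g - 4)*(g - 1)*(g^3 - 10*g^2 + 25*g) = (g - 5)*(g - 4)*(g - 1)*(g^2 - 5*g) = g*(g - 5)*(g - 4)*(g - 1)*(g - 5)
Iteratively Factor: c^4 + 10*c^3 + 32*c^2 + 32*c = (c + 2)*(c^3 + 8*c^2 + 16*c) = (c + 2)*(c + 4)*(c^2 + 4*c) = c*(c + 2)*(c + 4)*(c + 4)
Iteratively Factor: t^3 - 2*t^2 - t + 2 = (t + 1)*(t^2 - 3*t + 2) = (t - 1)*(t + 1)*(t - 2)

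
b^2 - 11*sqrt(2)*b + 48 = (b - 8*sqrt(2))*(b - 3*sqrt(2))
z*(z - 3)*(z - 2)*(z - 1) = z^4 - 6*z^3 + 11*z^2 - 6*z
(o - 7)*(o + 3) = o^2 - 4*o - 21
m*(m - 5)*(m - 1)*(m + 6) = m^4 - 31*m^2 + 30*m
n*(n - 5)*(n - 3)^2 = n^4 - 11*n^3 + 39*n^2 - 45*n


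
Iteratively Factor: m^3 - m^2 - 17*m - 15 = (m + 3)*(m^2 - 4*m - 5) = (m - 5)*(m + 3)*(m + 1)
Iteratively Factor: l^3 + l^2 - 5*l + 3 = (l + 3)*(l^2 - 2*l + 1) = (l - 1)*(l + 3)*(l - 1)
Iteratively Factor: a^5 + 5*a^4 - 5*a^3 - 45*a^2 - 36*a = (a + 4)*(a^4 + a^3 - 9*a^2 - 9*a) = (a + 3)*(a + 4)*(a^3 - 2*a^2 - 3*a) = (a - 3)*(a + 3)*(a + 4)*(a^2 + a) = (a - 3)*(a + 1)*(a + 3)*(a + 4)*(a)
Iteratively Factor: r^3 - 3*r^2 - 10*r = (r - 5)*(r^2 + 2*r) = (r - 5)*(r + 2)*(r)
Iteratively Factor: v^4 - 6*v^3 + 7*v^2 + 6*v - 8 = (v - 4)*(v^3 - 2*v^2 - v + 2) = (v - 4)*(v - 1)*(v^2 - v - 2) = (v - 4)*(v - 2)*(v - 1)*(v + 1)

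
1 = 1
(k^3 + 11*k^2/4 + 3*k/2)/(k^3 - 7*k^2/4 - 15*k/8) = 2*(k + 2)/(2*k - 5)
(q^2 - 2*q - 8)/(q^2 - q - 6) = (q - 4)/(q - 3)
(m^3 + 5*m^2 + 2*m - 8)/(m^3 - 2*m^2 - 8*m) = (m^2 + 3*m - 4)/(m*(m - 4))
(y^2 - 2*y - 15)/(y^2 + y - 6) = (y - 5)/(y - 2)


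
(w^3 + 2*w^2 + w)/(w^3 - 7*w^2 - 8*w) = (w + 1)/(w - 8)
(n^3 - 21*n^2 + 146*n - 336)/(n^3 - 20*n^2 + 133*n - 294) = (n - 8)/(n - 7)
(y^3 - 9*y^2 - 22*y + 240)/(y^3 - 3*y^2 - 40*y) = (y - 6)/y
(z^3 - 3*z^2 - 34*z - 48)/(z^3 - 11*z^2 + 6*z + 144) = (z + 2)/(z - 6)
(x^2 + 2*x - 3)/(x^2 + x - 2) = (x + 3)/(x + 2)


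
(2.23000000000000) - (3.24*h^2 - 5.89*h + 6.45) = -3.24*h^2 + 5.89*h - 4.22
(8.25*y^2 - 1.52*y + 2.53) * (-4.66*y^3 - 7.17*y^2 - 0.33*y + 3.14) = -38.445*y^5 - 52.0693*y^4 - 3.6139*y^3 + 8.2665*y^2 - 5.6077*y + 7.9442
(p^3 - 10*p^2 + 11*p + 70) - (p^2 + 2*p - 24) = p^3 - 11*p^2 + 9*p + 94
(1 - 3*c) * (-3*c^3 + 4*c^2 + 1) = 9*c^4 - 15*c^3 + 4*c^2 - 3*c + 1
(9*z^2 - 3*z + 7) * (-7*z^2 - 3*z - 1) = -63*z^4 - 6*z^3 - 49*z^2 - 18*z - 7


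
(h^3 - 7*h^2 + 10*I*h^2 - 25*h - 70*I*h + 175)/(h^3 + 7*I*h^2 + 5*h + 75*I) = (h - 7)/(h - 3*I)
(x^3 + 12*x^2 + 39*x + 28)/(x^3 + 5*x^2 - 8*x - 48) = (x^2 + 8*x + 7)/(x^2 + x - 12)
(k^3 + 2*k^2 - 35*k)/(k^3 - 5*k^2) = (k + 7)/k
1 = 1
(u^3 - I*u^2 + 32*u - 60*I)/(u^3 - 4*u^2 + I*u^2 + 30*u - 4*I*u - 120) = (u - 2*I)/(u - 4)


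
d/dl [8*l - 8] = 8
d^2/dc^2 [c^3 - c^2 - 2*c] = 6*c - 2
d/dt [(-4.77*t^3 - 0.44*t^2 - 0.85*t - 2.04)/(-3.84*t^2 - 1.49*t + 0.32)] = (18.3168*t^4 + 14.2146*t^3 - 7.1876*t^2 - 15.9488*t - 3.3116)/(14.7456*t^4 + 11.4432*t^3 - 0.2375*t^2 - 0.9536*t + 0.1024)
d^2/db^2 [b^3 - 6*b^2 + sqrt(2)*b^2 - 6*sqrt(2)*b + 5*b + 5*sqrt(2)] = 6*b - 12 + 2*sqrt(2)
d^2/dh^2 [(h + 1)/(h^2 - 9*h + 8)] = 2*((8 - 3*h)*(h^2 - 9*h + 8) + (h + 1)*(2*h - 9)^2)/(h^2 - 9*h + 8)^3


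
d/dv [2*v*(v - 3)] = 4*v - 6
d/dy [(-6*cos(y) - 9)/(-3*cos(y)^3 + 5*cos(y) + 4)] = 12*(-sin(y) + 12*sin(2*y) + 27*sin(3*y) + 6*sin(4*y))/(11*cos(y) - 3*cos(3*y) + 16)^2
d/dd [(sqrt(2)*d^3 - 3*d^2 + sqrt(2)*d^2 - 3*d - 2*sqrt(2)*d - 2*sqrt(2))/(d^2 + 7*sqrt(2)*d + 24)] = (sqrt(2)*d^4 + 28*d^3 + 17*d^2 + 53*sqrt(2)*d^2 - 144*d + 52*sqrt(2)*d - 48*sqrt(2) - 44)/(d^4 + 14*sqrt(2)*d^3 + 146*d^2 + 336*sqrt(2)*d + 576)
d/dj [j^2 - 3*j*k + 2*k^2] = 2*j - 3*k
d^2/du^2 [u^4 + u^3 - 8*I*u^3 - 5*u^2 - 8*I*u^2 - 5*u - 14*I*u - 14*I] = 12*u^2 + u*(6 - 48*I) - 10 - 16*I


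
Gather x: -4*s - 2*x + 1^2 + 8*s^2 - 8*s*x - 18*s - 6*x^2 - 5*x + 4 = 8*s^2 - 22*s - 6*x^2 + x*(-8*s - 7) + 5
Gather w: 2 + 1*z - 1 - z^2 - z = 1 - z^2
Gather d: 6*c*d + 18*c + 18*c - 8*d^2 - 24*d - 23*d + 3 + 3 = 36*c - 8*d^2 + d*(6*c - 47) + 6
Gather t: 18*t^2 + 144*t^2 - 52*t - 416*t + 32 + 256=162*t^2 - 468*t + 288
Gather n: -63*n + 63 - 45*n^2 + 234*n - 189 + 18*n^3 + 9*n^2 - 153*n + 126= 18*n^3 - 36*n^2 + 18*n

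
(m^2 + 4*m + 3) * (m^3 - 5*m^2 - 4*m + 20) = m^5 - m^4 - 21*m^3 - 11*m^2 + 68*m + 60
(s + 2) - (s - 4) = 6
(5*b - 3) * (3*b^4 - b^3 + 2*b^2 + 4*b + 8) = 15*b^5 - 14*b^4 + 13*b^3 + 14*b^2 + 28*b - 24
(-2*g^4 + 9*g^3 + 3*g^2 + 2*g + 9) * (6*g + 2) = -12*g^5 + 50*g^4 + 36*g^3 + 18*g^2 + 58*g + 18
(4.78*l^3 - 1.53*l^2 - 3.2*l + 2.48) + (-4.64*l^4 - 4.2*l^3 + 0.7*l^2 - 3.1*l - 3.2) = -4.64*l^4 + 0.58*l^3 - 0.83*l^2 - 6.3*l - 0.72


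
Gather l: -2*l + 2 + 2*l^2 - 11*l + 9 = 2*l^2 - 13*l + 11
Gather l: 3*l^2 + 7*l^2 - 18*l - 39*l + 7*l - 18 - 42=10*l^2 - 50*l - 60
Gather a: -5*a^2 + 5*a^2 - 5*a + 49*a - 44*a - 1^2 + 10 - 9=0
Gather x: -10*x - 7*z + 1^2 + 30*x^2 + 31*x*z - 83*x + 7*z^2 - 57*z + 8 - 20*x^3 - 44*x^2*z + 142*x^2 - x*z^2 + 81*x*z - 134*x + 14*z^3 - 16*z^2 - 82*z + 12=-20*x^3 + x^2*(172 - 44*z) + x*(-z^2 + 112*z - 227) + 14*z^3 - 9*z^2 - 146*z + 21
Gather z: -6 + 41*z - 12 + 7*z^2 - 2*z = 7*z^2 + 39*z - 18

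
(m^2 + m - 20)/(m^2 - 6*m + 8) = (m + 5)/(m - 2)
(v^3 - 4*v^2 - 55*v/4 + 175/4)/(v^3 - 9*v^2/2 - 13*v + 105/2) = (v - 5/2)/(v - 3)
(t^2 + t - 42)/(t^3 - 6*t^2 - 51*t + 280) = (t - 6)/(t^2 - 13*t + 40)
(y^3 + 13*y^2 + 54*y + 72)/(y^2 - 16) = (y^2 + 9*y + 18)/(y - 4)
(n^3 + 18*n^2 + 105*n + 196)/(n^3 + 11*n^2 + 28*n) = (n + 7)/n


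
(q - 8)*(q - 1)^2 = q^3 - 10*q^2 + 17*q - 8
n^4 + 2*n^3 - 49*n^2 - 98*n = n*(n - 7)*(n + 2)*(n + 7)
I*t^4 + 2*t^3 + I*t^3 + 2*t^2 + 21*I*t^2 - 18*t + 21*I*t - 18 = (t - 6*I)*(t + I)*(t + 3*I)*(I*t + I)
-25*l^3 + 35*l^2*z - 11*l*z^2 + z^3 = (-5*l + z)^2*(-l + z)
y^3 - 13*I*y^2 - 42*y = y*(y - 7*I)*(y - 6*I)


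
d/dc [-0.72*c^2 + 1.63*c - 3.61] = 1.63 - 1.44*c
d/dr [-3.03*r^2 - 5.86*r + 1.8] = -6.06*r - 5.86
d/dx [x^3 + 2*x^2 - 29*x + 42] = 3*x^2 + 4*x - 29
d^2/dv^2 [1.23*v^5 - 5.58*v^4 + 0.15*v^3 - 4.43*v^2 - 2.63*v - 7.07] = 24.6*v^3 - 66.96*v^2 + 0.9*v - 8.86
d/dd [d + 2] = 1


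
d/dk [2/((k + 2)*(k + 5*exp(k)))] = -(2*k + 2*(k + 2)*(5*exp(k) + 1) + 10*exp(k))/((k + 2)^2*(k + 5*exp(k))^2)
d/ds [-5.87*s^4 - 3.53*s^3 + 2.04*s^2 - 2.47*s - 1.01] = -23.48*s^3 - 10.59*s^2 + 4.08*s - 2.47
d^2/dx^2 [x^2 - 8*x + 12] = 2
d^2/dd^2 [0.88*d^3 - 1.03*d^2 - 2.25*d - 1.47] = 5.28*d - 2.06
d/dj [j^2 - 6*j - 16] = 2*j - 6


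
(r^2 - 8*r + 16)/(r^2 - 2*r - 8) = (r - 4)/(r + 2)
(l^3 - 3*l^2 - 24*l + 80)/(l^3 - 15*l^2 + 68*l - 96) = (l^2 + l - 20)/(l^2 - 11*l + 24)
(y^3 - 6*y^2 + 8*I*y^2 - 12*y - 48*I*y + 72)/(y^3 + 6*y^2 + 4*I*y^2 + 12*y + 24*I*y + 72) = (y^2 + 2*y*(-3 + I) - 12*I)/(y^2 + 2*y*(3 - I) - 12*I)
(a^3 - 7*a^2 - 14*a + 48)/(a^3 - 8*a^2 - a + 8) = (a^2 + a - 6)/(a^2 - 1)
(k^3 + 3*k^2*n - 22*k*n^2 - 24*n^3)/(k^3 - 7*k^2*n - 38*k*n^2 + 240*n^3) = (k^2 - 3*k*n - 4*n^2)/(k^2 - 13*k*n + 40*n^2)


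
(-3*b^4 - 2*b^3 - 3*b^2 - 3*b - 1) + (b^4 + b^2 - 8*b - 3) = -2*b^4 - 2*b^3 - 2*b^2 - 11*b - 4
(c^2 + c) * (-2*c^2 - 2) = -2*c^4 - 2*c^3 - 2*c^2 - 2*c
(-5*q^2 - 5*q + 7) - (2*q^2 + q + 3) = -7*q^2 - 6*q + 4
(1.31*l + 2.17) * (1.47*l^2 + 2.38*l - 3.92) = 1.9257*l^3 + 6.3077*l^2 + 0.029399999999999*l - 8.5064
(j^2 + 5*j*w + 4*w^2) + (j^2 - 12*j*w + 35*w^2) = 2*j^2 - 7*j*w + 39*w^2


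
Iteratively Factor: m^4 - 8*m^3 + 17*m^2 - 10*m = (m)*(m^3 - 8*m^2 + 17*m - 10) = m*(m - 5)*(m^2 - 3*m + 2) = m*(m - 5)*(m - 1)*(m - 2)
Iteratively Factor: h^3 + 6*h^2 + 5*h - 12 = (h - 1)*(h^2 + 7*h + 12) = (h - 1)*(h + 3)*(h + 4)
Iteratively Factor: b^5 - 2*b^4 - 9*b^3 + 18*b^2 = (b + 3)*(b^4 - 5*b^3 + 6*b^2) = b*(b + 3)*(b^3 - 5*b^2 + 6*b) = b*(b - 2)*(b + 3)*(b^2 - 3*b) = b^2*(b - 2)*(b + 3)*(b - 3)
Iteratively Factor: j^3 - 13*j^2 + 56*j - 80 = (j - 4)*(j^2 - 9*j + 20) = (j - 4)^2*(j - 5)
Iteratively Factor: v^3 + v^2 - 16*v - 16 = (v - 4)*(v^2 + 5*v + 4) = (v - 4)*(v + 1)*(v + 4)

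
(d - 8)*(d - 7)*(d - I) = d^3 - 15*d^2 - I*d^2 + 56*d + 15*I*d - 56*I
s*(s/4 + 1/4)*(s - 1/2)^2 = s^4/4 - 3*s^2/16 + s/16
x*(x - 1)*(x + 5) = x^3 + 4*x^2 - 5*x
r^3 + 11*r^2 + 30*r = r*(r + 5)*(r + 6)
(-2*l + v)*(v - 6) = -2*l*v + 12*l + v^2 - 6*v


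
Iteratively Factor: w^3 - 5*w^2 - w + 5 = (w - 5)*(w^2 - 1) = (w - 5)*(w + 1)*(w - 1)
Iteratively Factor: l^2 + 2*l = (l + 2)*(l)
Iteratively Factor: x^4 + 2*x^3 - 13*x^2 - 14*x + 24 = (x - 1)*(x^3 + 3*x^2 - 10*x - 24) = (x - 3)*(x - 1)*(x^2 + 6*x + 8) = (x - 3)*(x - 1)*(x + 4)*(x + 2)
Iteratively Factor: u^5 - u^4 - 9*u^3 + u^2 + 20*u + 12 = (u + 1)*(u^4 - 2*u^3 - 7*u^2 + 8*u + 12) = (u - 2)*(u + 1)*(u^3 - 7*u - 6) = (u - 2)*(u + 1)^2*(u^2 - u - 6) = (u - 2)*(u + 1)^2*(u + 2)*(u - 3)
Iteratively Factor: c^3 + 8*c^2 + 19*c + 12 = (c + 1)*(c^2 + 7*c + 12) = (c + 1)*(c + 3)*(c + 4)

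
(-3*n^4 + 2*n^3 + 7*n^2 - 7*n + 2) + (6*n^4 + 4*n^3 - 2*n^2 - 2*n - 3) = 3*n^4 + 6*n^3 + 5*n^2 - 9*n - 1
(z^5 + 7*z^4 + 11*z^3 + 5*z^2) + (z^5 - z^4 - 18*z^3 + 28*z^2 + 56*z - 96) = 2*z^5 + 6*z^4 - 7*z^3 + 33*z^2 + 56*z - 96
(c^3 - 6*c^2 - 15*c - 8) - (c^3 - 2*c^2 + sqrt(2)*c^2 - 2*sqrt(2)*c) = -4*c^2 - sqrt(2)*c^2 - 15*c + 2*sqrt(2)*c - 8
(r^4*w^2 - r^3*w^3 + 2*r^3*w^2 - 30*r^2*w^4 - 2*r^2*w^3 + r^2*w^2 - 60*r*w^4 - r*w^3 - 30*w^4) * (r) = r^5*w^2 - r^4*w^3 + 2*r^4*w^2 - 30*r^3*w^4 - 2*r^3*w^3 + r^3*w^2 - 60*r^2*w^4 - r^2*w^3 - 30*r*w^4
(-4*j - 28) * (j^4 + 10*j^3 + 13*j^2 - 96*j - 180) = -4*j^5 - 68*j^4 - 332*j^3 + 20*j^2 + 3408*j + 5040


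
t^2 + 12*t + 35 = (t + 5)*(t + 7)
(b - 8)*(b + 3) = b^2 - 5*b - 24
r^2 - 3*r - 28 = (r - 7)*(r + 4)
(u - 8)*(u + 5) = u^2 - 3*u - 40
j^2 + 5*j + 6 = (j + 2)*(j + 3)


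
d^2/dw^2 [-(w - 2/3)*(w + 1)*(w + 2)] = -6*w - 14/3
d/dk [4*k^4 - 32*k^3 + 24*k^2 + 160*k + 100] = 16*k^3 - 96*k^2 + 48*k + 160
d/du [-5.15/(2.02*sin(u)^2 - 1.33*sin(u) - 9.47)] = (20.806*sin(u) - 6.8495)*cos(u)/(-2.02*sin(u)^2 + 1.33*sin(u) + 9.47)^2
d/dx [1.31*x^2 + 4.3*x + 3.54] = 2.62*x + 4.3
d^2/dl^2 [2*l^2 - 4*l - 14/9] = 4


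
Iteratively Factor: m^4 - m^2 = (m)*(m^3 - m) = m*(m - 1)*(m^2 + m) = m*(m - 1)*(m + 1)*(m)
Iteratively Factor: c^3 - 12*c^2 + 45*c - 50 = (c - 5)*(c^2 - 7*c + 10) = (c - 5)^2*(c - 2)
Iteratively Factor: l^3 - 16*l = (l + 4)*(l^2 - 4*l) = l*(l + 4)*(l - 4)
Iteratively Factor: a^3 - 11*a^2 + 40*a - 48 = (a - 4)*(a^2 - 7*a + 12) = (a - 4)^2*(a - 3)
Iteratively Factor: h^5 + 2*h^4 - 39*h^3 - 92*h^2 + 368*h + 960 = (h - 5)*(h^4 + 7*h^3 - 4*h^2 - 112*h - 192) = (h - 5)*(h + 4)*(h^3 + 3*h^2 - 16*h - 48) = (h - 5)*(h + 3)*(h + 4)*(h^2 - 16) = (h - 5)*(h + 3)*(h + 4)^2*(h - 4)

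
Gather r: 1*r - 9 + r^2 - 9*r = r^2 - 8*r - 9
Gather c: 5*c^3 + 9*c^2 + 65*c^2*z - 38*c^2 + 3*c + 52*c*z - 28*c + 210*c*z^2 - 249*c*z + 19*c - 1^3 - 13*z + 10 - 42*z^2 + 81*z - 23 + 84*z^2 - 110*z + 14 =5*c^3 + c^2*(65*z - 29) + c*(210*z^2 - 197*z - 6) + 42*z^2 - 42*z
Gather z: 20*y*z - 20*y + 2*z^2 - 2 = 20*y*z - 20*y + 2*z^2 - 2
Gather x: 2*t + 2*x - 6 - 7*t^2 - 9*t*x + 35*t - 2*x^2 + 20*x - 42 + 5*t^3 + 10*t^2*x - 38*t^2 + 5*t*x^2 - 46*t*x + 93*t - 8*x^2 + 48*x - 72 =5*t^3 - 45*t^2 + 130*t + x^2*(5*t - 10) + x*(10*t^2 - 55*t + 70) - 120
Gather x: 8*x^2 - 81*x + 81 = 8*x^2 - 81*x + 81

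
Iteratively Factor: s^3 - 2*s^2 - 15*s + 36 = (s + 4)*(s^2 - 6*s + 9) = (s - 3)*(s + 4)*(s - 3)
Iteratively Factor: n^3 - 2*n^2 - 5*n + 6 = (n - 3)*(n^2 + n - 2) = (n - 3)*(n + 2)*(n - 1)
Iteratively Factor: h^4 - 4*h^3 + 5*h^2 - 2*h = (h - 1)*(h^3 - 3*h^2 + 2*h) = (h - 1)^2*(h^2 - 2*h) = (h - 2)*(h - 1)^2*(h)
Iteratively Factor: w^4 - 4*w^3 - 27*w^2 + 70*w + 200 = (w - 5)*(w^3 + w^2 - 22*w - 40) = (w - 5)^2*(w^2 + 6*w + 8) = (w - 5)^2*(w + 4)*(w + 2)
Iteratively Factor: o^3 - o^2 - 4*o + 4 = (o + 2)*(o^2 - 3*o + 2) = (o - 2)*(o + 2)*(o - 1)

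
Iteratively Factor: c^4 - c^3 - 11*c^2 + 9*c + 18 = (c - 3)*(c^3 + 2*c^2 - 5*c - 6) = (c - 3)*(c + 1)*(c^2 + c - 6) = (c - 3)*(c + 1)*(c + 3)*(c - 2)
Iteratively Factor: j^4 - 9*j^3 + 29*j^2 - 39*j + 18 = (j - 3)*(j^3 - 6*j^2 + 11*j - 6) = (j - 3)^2*(j^2 - 3*j + 2) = (j - 3)^2*(j - 1)*(j - 2)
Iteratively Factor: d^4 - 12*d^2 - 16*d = (d - 4)*(d^3 + 4*d^2 + 4*d) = (d - 4)*(d + 2)*(d^2 + 2*d) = d*(d - 4)*(d + 2)*(d + 2)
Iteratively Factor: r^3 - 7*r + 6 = (r + 3)*(r^2 - 3*r + 2) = (r - 1)*(r + 3)*(r - 2)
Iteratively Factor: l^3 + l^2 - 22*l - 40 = (l + 4)*(l^2 - 3*l - 10) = (l + 2)*(l + 4)*(l - 5)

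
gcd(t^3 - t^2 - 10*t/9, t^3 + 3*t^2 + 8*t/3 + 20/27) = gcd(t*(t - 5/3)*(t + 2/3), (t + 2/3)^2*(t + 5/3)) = t + 2/3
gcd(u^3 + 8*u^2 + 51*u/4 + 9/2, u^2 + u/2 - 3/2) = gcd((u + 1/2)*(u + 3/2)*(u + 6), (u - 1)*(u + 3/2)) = u + 3/2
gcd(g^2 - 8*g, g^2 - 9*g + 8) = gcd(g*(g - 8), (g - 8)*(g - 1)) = g - 8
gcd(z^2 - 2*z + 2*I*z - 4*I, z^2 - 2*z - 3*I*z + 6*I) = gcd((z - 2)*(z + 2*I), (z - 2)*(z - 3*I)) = z - 2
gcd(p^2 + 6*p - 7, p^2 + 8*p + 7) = p + 7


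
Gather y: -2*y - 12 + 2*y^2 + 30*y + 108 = 2*y^2 + 28*y + 96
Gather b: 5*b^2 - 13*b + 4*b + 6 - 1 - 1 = 5*b^2 - 9*b + 4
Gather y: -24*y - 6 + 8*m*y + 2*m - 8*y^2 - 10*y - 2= 2*m - 8*y^2 + y*(8*m - 34) - 8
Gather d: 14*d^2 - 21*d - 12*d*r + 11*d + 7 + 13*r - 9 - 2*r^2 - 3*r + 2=14*d^2 + d*(-12*r - 10) - 2*r^2 + 10*r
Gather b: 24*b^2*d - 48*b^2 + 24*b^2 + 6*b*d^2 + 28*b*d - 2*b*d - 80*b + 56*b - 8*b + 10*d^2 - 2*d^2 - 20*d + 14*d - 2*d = b^2*(24*d - 24) + b*(6*d^2 + 26*d - 32) + 8*d^2 - 8*d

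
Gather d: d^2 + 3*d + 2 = d^2 + 3*d + 2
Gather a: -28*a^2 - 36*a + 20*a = -28*a^2 - 16*a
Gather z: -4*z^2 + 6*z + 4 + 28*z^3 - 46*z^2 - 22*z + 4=28*z^3 - 50*z^2 - 16*z + 8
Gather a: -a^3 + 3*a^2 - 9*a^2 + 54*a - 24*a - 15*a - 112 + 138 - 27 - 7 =-a^3 - 6*a^2 + 15*a - 8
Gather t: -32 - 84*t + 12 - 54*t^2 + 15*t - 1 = -54*t^2 - 69*t - 21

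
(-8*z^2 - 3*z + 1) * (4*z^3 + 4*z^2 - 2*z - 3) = -32*z^5 - 44*z^4 + 8*z^3 + 34*z^2 + 7*z - 3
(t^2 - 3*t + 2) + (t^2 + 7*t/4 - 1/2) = 2*t^2 - 5*t/4 + 3/2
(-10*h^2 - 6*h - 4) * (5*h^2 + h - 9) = -50*h^4 - 40*h^3 + 64*h^2 + 50*h + 36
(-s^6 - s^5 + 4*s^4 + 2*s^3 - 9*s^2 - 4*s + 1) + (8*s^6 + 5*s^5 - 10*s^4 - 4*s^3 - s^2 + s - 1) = 7*s^6 + 4*s^5 - 6*s^4 - 2*s^3 - 10*s^2 - 3*s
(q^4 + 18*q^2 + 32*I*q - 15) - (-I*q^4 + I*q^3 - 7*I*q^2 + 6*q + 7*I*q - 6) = q^4 + I*q^4 - I*q^3 + 18*q^2 + 7*I*q^2 - 6*q + 25*I*q - 9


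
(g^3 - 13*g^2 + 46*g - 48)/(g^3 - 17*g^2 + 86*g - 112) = (g - 3)/(g - 7)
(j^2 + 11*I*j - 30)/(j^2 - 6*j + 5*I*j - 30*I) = (j + 6*I)/(j - 6)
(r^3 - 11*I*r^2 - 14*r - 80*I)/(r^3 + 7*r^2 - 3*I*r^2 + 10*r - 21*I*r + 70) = (r - 8*I)/(r + 7)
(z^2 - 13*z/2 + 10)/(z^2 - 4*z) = (z - 5/2)/z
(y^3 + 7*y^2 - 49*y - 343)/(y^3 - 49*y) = (y + 7)/y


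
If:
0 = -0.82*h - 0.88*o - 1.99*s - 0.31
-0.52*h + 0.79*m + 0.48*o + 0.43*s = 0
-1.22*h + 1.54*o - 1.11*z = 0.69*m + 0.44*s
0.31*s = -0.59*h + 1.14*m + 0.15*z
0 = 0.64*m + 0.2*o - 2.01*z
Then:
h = -0.47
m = -0.17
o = -0.45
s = 0.24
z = -0.10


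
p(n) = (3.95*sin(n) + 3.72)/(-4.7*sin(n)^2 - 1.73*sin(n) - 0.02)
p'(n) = (9.4*sin(n)*cos(n) + 1.73*cos(n))*(3.95*sin(n) + 3.72)/(-4.7*sin(n)^2 - 1.73*sin(n) - 0.02)^2 + 3.95*cos(n)/(-4.7*sin(n)^2 - 1.73*sin(n) - 0.02)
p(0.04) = -40.10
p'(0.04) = 831.88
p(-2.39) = -0.99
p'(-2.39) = 6.10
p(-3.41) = -5.89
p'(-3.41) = -24.93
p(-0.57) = -3.49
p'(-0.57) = -28.89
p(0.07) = -24.37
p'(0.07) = 329.87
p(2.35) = -1.80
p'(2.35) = -2.17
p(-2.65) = -7.40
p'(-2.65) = 84.40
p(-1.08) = -0.11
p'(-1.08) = -1.02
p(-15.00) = -1.30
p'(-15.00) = 8.32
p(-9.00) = -19.87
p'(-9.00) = 402.82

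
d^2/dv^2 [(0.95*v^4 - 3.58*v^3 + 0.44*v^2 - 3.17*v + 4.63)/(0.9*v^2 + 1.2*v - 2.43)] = (1.539*v^6 + 6.15600000000001*v^5 - 4.2579*v^4 - 76.37832*v^3 + 158.22702*v^2 - 138.431592*v + 20.294892)/(0.729*v^6 + 2.916*v^5 - 2.0169*v^4 - 14.0184*v^3 + 5.44563*v^2 + 21.25764*v - 14.348907)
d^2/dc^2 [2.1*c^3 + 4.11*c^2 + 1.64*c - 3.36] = 12.6*c + 8.22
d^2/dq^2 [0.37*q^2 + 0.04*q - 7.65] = 0.740000000000000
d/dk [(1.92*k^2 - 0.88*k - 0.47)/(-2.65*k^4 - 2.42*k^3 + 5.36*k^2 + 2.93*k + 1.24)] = (10.176*k^5 - 2.3496*k^4 - 9.2412*k^3 + 6.9302*k^2 + 9.8*k + 0.2859)/(7.0225*k^8 + 12.826*k^7 - 22.5516*k^6 - 41.4714*k^5 + 7.9764*k^4 + 25.408*k^3 + 21.8777*k^2 + 7.2664*k + 1.5376)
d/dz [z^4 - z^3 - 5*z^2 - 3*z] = 4*z^3 - 3*z^2 - 10*z - 3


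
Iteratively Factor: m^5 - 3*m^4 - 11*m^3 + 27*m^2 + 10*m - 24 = (m - 2)*(m^4 - m^3 - 13*m^2 + m + 12) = (m - 2)*(m - 1)*(m^3 - 13*m - 12) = (m - 2)*(m - 1)*(m + 1)*(m^2 - m - 12) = (m - 2)*(m - 1)*(m + 1)*(m + 3)*(m - 4)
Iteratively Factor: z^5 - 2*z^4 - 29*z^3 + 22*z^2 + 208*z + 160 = (z + 1)*(z^4 - 3*z^3 - 26*z^2 + 48*z + 160) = (z + 1)*(z + 4)*(z^3 - 7*z^2 + 2*z + 40) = (z + 1)*(z + 2)*(z + 4)*(z^2 - 9*z + 20) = (z - 5)*(z + 1)*(z + 2)*(z + 4)*(z - 4)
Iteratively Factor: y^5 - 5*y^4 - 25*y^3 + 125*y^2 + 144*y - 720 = (y + 3)*(y^4 - 8*y^3 - y^2 + 128*y - 240) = (y - 4)*(y + 3)*(y^3 - 4*y^2 - 17*y + 60) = (y - 5)*(y - 4)*(y + 3)*(y^2 + y - 12) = (y - 5)*(y - 4)*(y - 3)*(y + 3)*(y + 4)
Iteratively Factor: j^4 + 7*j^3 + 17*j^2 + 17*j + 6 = (j + 1)*(j^3 + 6*j^2 + 11*j + 6) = (j + 1)^2*(j^2 + 5*j + 6) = (j + 1)^2*(j + 2)*(j + 3)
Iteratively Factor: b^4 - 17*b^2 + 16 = (b - 1)*(b^3 + b^2 - 16*b - 16) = (b - 4)*(b - 1)*(b^2 + 5*b + 4) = (b - 4)*(b - 1)*(b + 1)*(b + 4)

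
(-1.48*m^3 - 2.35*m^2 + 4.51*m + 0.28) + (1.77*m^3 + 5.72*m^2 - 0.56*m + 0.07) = 0.29*m^3 + 3.37*m^2 + 3.95*m + 0.35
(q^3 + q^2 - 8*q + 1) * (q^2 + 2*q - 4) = q^5 + 3*q^4 - 10*q^3 - 19*q^2 + 34*q - 4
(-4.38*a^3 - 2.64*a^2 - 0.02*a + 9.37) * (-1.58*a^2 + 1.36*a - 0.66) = 6.9204*a^5 - 1.7856*a^4 - 0.668*a^3 - 13.0894*a^2 + 12.7564*a - 6.1842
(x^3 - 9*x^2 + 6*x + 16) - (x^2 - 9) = x^3 - 10*x^2 + 6*x + 25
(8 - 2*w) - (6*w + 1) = 7 - 8*w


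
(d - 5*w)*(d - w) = d^2 - 6*d*w + 5*w^2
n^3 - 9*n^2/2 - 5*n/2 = n*(n - 5)*(n + 1/2)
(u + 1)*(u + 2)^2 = u^3 + 5*u^2 + 8*u + 4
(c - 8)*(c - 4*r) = c^2 - 4*c*r - 8*c + 32*r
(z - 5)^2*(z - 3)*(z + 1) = z^4 - 12*z^3 + 42*z^2 - 20*z - 75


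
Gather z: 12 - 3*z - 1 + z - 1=10 - 2*z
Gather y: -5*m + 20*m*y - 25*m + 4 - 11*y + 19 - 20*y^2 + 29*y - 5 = -30*m - 20*y^2 + y*(20*m + 18) + 18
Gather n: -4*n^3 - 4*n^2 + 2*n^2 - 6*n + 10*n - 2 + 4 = -4*n^3 - 2*n^2 + 4*n + 2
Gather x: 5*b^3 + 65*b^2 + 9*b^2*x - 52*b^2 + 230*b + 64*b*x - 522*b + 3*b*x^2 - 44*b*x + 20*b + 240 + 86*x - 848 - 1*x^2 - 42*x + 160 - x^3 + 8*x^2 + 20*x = 5*b^3 + 13*b^2 - 272*b - x^3 + x^2*(3*b + 7) + x*(9*b^2 + 20*b + 64) - 448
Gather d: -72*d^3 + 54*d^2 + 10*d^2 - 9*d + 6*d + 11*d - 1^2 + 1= -72*d^3 + 64*d^2 + 8*d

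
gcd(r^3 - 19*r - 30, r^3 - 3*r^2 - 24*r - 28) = r + 2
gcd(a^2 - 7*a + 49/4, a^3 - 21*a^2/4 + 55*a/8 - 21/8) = a - 7/2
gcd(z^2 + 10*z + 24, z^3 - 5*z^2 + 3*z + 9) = 1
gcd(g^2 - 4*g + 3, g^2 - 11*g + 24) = g - 3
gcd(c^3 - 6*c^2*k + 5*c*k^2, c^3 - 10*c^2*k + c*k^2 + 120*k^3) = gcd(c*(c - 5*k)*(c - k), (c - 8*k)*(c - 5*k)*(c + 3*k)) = c - 5*k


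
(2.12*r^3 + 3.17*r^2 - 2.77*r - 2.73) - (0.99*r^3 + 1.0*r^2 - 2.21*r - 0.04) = 1.13*r^3 + 2.17*r^2 - 0.56*r - 2.69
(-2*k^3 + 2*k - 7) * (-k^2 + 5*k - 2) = 2*k^5 - 10*k^4 + 2*k^3 + 17*k^2 - 39*k + 14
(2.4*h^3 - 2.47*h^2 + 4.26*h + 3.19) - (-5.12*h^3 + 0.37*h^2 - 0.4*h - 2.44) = 7.52*h^3 - 2.84*h^2 + 4.66*h + 5.63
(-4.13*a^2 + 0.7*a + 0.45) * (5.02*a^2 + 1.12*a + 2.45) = -20.7326*a^4 - 1.1116*a^3 - 7.0755*a^2 + 2.219*a + 1.1025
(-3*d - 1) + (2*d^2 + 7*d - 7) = 2*d^2 + 4*d - 8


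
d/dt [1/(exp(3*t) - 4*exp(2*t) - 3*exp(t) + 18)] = (-3*exp(2*t) + 8*exp(t) + 3)*exp(t)/(exp(3*t) - 4*exp(2*t) - 3*exp(t) + 18)^2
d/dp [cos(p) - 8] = -sin(p)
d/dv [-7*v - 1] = -7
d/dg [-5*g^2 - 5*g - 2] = -10*g - 5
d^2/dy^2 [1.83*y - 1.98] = 0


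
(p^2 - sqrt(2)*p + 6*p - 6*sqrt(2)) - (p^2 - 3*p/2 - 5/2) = -sqrt(2)*p + 15*p/2 - 6*sqrt(2) + 5/2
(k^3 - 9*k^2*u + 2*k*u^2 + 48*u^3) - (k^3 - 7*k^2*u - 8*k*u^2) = -2*k^2*u + 10*k*u^2 + 48*u^3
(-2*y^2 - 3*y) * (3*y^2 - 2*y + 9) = -6*y^4 - 5*y^3 - 12*y^2 - 27*y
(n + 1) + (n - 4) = 2*n - 3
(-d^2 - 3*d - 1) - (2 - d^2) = -3*d - 3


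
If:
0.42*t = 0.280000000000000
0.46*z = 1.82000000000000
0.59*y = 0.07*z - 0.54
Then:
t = 0.67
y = -0.45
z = 3.96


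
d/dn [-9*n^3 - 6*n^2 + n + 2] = -27*n^2 - 12*n + 1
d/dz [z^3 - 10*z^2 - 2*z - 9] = 3*z^2 - 20*z - 2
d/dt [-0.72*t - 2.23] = -0.720000000000000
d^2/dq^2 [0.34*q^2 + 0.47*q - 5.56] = 0.680000000000000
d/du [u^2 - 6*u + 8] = 2*u - 6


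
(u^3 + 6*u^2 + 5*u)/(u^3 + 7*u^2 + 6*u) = (u + 5)/(u + 6)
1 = 1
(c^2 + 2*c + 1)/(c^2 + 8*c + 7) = (c + 1)/(c + 7)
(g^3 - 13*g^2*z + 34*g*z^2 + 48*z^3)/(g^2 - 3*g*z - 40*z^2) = (g^2 - 5*g*z - 6*z^2)/(g + 5*z)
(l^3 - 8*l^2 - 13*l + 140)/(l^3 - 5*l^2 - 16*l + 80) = (l - 7)/(l - 4)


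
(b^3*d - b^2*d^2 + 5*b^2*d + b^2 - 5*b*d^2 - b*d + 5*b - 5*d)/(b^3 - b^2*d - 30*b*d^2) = (-b^3*d + b^2*d^2 - 5*b^2*d - b^2 + 5*b*d^2 + b*d - 5*b + 5*d)/(b*(-b^2 + b*d + 30*d^2))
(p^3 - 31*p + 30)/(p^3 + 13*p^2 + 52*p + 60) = (p^2 - 6*p + 5)/(p^2 + 7*p + 10)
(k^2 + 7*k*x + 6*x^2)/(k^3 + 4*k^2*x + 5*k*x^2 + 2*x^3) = (k + 6*x)/(k^2 + 3*k*x + 2*x^2)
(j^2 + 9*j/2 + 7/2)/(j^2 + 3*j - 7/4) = 2*(j + 1)/(2*j - 1)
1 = 1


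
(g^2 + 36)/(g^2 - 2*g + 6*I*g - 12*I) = (g - 6*I)/(g - 2)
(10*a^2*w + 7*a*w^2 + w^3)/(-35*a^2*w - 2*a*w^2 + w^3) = (2*a + w)/(-7*a + w)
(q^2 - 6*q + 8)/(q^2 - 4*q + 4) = (q - 4)/(q - 2)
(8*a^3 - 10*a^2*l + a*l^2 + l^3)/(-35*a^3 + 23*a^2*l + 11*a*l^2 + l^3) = (-8*a^2 + 2*a*l + l^2)/(35*a^2 + 12*a*l + l^2)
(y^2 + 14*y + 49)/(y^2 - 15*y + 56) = (y^2 + 14*y + 49)/(y^2 - 15*y + 56)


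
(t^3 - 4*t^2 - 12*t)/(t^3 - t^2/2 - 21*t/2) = 2*(-t^2 + 4*t + 12)/(-2*t^2 + t + 21)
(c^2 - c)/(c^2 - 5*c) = (c - 1)/(c - 5)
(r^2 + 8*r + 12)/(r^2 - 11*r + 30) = (r^2 + 8*r + 12)/(r^2 - 11*r + 30)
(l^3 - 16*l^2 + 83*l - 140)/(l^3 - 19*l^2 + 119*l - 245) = (l - 4)/(l - 7)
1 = 1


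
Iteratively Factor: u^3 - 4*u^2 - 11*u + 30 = (u - 2)*(u^2 - 2*u - 15) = (u - 2)*(u + 3)*(u - 5)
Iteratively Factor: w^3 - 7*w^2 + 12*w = (w - 3)*(w^2 - 4*w) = w*(w - 3)*(w - 4)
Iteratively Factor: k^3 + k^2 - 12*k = (k + 4)*(k^2 - 3*k) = (k - 3)*(k + 4)*(k)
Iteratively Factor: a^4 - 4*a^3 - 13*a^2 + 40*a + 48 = (a + 1)*(a^3 - 5*a^2 - 8*a + 48) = (a + 1)*(a + 3)*(a^2 - 8*a + 16) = (a - 4)*(a + 1)*(a + 3)*(a - 4)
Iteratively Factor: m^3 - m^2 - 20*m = (m - 5)*(m^2 + 4*m) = (m - 5)*(m + 4)*(m)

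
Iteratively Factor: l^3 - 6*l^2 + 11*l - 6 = (l - 1)*(l^2 - 5*l + 6) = (l - 3)*(l - 1)*(l - 2)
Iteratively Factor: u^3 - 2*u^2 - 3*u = (u + 1)*(u^2 - 3*u) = u*(u + 1)*(u - 3)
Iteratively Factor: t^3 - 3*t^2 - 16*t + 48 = (t - 3)*(t^2 - 16) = (t - 4)*(t - 3)*(t + 4)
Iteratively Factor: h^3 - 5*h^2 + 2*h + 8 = (h - 2)*(h^2 - 3*h - 4) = (h - 2)*(h + 1)*(h - 4)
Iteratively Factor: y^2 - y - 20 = (y - 5)*(y + 4)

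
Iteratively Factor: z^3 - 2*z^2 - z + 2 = (z - 1)*(z^2 - z - 2) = (z - 1)*(z + 1)*(z - 2)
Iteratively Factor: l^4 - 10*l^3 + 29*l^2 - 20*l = (l - 4)*(l^3 - 6*l^2 + 5*l) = (l - 4)*(l - 1)*(l^2 - 5*l) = l*(l - 4)*(l - 1)*(l - 5)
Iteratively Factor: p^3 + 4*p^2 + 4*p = (p)*(p^2 + 4*p + 4) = p*(p + 2)*(p + 2)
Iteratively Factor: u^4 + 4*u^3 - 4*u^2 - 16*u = (u + 4)*(u^3 - 4*u) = u*(u + 4)*(u^2 - 4) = u*(u + 2)*(u + 4)*(u - 2)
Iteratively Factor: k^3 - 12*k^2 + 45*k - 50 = (k - 5)*(k^2 - 7*k + 10) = (k - 5)*(k - 2)*(k - 5)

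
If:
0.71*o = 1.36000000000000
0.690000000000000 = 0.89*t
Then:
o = 1.92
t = 0.78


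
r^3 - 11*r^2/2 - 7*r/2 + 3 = (r - 6)*(r - 1/2)*(r + 1)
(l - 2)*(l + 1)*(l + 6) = l^3 + 5*l^2 - 8*l - 12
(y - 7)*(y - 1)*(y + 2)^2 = y^4 - 4*y^3 - 21*y^2 - 4*y + 28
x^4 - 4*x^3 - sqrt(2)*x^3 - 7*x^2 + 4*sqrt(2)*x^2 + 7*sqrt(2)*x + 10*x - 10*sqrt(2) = (x - 5)*(x - 1)*(x + 2)*(x - sqrt(2))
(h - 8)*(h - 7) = h^2 - 15*h + 56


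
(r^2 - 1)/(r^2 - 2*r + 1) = (r + 1)/(r - 1)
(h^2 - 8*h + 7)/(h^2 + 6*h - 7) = (h - 7)/(h + 7)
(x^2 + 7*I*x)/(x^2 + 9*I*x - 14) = x/(x + 2*I)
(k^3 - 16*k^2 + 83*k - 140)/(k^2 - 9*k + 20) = k - 7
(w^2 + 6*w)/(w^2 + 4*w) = (w + 6)/(w + 4)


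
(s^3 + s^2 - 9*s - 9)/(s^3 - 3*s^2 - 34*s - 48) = (s^2 - 2*s - 3)/(s^2 - 6*s - 16)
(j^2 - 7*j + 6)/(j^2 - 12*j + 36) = (j - 1)/(j - 6)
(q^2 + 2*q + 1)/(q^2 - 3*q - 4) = (q + 1)/(q - 4)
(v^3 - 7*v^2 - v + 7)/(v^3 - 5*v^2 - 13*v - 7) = (v - 1)/(v + 1)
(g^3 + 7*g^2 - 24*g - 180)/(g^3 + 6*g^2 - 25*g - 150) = (g + 6)/(g + 5)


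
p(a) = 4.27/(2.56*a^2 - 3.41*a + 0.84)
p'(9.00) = -0.01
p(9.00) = 0.02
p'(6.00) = -0.02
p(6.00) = 0.06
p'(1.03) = -4185.31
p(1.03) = 97.93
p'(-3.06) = 0.07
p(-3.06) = 0.12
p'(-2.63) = 0.10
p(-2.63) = 0.16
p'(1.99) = -1.65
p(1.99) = 1.02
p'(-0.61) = 1.86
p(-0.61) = 1.10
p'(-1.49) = 0.35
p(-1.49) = 0.37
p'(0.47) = 110.20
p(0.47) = -21.65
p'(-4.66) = 0.02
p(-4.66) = 0.06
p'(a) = 4.27*(3.41 - 5.12*a)/(2.56*a^2 - 3.41*a + 0.84)^2 = (14.5607 - 21.8624*a)/(2.56*a^2 - 3.41*a + 0.84)^2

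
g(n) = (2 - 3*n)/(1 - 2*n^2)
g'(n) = 4*n*(2 - 3*n)/(1 - 2*n^2)^2 - 3/(1 - 2*n^2)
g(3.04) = 0.41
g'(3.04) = -0.11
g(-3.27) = -0.58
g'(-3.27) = -0.22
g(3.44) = 0.37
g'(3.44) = -0.09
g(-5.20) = -0.33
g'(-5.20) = -0.07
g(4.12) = 0.31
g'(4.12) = -0.07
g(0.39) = 1.19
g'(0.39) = -1.64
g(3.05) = 0.41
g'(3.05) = -0.11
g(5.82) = 0.23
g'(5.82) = -0.04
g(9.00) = 0.16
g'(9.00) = -0.02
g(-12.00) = -0.13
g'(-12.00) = -0.01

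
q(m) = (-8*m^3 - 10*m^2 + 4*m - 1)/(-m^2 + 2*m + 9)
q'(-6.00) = 6.61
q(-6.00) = -34.44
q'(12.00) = 6.09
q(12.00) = 137.09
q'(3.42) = -202.90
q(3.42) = -102.40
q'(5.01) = -153.67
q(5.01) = 203.61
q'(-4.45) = 5.69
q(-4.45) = -24.78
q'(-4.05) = 5.19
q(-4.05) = -22.59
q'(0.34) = -0.57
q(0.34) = -0.12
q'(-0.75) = 1.25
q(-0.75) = -0.90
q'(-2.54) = -21.71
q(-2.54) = -21.89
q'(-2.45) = -41.40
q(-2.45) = -24.61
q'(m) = (2*m - 2)*(-8*m^3 - 10*m^2 + 4*m - 1)/(-m^2 + 2*m + 9)^2 + (-24*m^2 - 20*m + 4)/(-m^2 + 2*m + 9)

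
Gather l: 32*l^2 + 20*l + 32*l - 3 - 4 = 32*l^2 + 52*l - 7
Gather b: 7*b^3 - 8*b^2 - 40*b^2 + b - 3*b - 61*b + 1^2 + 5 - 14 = 7*b^3 - 48*b^2 - 63*b - 8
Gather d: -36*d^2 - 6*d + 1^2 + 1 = -36*d^2 - 6*d + 2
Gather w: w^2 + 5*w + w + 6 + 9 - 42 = w^2 + 6*w - 27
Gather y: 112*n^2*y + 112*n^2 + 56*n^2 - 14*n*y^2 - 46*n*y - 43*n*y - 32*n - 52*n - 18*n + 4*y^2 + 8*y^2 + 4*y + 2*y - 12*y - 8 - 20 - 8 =168*n^2 - 102*n + y^2*(12 - 14*n) + y*(112*n^2 - 89*n - 6) - 36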